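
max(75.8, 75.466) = 75.8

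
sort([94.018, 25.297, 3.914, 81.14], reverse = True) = [94.018, 81.14, 25.297, 3.914]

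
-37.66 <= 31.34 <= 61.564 True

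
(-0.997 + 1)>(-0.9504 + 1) False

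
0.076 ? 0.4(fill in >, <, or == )<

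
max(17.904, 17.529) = 17.904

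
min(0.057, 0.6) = 0.057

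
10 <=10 True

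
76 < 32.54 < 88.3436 False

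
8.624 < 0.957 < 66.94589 False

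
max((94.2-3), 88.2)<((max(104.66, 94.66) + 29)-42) True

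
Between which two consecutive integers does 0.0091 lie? 0 and 1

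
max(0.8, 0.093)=0.8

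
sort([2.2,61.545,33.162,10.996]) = [2.2,10.996,33.162,61.545]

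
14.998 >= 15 False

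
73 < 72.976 False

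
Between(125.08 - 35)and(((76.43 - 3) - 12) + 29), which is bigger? (((76.43 - 3) - 12) + 29)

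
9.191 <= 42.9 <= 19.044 False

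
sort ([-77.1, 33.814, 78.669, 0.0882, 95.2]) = [-77.1, 0.0882, 33.814, 78.669, 95.2]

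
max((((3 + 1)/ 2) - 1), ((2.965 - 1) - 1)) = 1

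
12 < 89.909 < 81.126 False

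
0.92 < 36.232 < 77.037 True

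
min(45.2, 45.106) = 45.106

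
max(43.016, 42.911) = 43.016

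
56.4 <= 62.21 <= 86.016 True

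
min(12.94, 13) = 12.94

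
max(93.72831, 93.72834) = 93.72834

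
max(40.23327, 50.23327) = 50.23327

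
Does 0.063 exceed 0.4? No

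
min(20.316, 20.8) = 20.316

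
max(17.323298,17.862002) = 17.862002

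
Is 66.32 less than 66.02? No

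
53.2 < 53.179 False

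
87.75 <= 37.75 False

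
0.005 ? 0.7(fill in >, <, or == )<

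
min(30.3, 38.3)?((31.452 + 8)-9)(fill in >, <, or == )<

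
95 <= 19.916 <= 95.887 False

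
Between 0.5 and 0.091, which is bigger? 0.5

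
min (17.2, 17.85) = 17.2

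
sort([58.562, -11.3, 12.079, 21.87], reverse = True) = [58.562, 21.87, 12.079, -11.3]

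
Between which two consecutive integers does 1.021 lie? 1 and 2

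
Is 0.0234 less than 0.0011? No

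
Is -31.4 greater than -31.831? Yes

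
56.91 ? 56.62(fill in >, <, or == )>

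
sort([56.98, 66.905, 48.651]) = [48.651, 56.98, 66.905]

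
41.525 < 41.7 True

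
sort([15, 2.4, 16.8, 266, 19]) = [2.4, 15, 16.8, 19, 266]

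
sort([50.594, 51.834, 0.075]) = [0.075, 50.594, 51.834]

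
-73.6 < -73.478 True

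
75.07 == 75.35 False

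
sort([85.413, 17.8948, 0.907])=[0.907, 17.8948, 85.413]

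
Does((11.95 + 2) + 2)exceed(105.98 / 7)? Yes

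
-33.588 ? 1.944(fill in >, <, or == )<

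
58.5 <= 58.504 True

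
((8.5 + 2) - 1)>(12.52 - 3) False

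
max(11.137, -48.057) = 11.137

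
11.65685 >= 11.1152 True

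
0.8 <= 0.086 False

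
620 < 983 True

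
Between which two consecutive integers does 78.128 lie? 78 and 79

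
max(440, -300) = 440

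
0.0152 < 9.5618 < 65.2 True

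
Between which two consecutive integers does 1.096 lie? 1 and 2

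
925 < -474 False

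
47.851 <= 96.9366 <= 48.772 False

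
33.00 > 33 False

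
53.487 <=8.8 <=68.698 False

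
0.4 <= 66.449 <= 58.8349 False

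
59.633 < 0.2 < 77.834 False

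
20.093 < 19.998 False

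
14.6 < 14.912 True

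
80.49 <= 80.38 False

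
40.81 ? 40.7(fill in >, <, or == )>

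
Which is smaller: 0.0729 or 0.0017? 0.0017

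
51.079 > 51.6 False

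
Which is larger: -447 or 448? 448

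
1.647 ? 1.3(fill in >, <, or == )>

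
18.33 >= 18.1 True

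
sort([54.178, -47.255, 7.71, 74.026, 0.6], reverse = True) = [74.026, 54.178, 7.71, 0.6, -47.255]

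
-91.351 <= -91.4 False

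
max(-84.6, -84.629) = -84.6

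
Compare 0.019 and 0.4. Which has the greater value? 0.4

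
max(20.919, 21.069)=21.069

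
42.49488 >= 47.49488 False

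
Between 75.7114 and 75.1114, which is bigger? 75.7114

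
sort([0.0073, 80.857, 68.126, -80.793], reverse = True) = [80.857, 68.126, 0.0073, -80.793]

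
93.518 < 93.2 False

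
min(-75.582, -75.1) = -75.582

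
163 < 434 True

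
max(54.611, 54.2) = 54.611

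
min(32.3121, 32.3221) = 32.3121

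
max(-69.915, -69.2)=-69.2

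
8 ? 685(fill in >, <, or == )<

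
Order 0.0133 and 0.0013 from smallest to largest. 0.0013, 0.0133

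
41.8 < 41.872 True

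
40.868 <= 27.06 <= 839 False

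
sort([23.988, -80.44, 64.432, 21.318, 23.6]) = [-80.44, 21.318, 23.6, 23.988, 64.432]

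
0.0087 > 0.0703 False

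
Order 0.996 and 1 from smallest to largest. 0.996, 1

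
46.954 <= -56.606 False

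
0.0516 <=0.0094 False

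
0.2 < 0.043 False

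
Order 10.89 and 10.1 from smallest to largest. 10.1, 10.89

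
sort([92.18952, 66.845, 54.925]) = [54.925, 66.845, 92.18952]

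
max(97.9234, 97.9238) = 97.9238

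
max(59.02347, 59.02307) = 59.02347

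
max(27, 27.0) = 27.0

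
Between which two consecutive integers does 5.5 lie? 5 and 6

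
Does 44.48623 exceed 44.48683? No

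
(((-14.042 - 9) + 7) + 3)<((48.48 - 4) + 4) True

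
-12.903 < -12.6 True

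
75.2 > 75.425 False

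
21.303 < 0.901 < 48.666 False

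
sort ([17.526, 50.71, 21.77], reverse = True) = [50.71, 21.77, 17.526]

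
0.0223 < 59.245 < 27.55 False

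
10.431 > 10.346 True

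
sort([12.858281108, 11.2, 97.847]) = [11.2, 12.858281108, 97.847]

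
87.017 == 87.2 False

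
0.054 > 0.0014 True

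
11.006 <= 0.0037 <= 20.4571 False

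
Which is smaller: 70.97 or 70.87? 70.87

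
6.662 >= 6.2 True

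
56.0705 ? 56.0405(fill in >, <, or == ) >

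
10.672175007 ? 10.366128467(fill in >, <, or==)>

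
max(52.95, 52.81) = 52.95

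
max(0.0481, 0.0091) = 0.0481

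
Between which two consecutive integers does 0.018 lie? 0 and 1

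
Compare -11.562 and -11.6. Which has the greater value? -11.562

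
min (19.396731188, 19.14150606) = 19.14150606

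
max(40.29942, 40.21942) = 40.29942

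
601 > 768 False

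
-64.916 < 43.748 True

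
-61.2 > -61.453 True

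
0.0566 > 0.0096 True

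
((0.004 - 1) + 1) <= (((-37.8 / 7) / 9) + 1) True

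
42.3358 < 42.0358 False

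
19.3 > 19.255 True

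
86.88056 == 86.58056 False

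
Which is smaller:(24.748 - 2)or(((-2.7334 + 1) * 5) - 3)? (((-2.7334 + 1) * 5) - 3)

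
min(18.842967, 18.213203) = 18.213203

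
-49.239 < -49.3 False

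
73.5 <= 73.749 True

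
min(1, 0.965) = 0.965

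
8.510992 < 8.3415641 False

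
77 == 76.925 False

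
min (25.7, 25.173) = 25.173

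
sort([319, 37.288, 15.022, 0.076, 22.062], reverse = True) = [319, 37.288, 22.062, 15.022, 0.076]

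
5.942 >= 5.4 True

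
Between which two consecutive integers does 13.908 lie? 13 and 14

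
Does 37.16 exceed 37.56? No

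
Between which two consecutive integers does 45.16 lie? 45 and 46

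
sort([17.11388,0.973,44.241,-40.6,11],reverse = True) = [44.241,17.11388,11,0.973,-40.6]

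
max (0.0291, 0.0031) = 0.0291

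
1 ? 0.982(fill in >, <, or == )>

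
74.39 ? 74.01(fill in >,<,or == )>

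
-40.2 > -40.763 True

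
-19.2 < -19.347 False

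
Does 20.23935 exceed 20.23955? No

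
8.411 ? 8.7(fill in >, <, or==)<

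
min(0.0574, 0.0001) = 0.0001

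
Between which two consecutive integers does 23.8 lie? 23 and 24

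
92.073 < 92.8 True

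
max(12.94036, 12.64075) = 12.94036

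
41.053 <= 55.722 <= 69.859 True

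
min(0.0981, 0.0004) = 0.0004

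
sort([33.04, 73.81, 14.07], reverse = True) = [73.81, 33.04, 14.07]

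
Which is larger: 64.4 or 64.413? 64.413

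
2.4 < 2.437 True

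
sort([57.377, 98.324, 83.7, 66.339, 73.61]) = [57.377, 66.339, 73.61, 83.7, 98.324]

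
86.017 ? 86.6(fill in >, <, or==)<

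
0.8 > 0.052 True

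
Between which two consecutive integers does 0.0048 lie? 0 and 1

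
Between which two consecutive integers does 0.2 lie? 0 and 1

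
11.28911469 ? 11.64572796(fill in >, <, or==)<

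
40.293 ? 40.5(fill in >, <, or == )<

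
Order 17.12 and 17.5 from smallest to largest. 17.12, 17.5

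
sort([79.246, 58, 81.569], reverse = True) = [81.569, 79.246, 58]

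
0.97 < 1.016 True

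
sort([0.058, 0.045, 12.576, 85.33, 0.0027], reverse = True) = [85.33, 12.576, 0.058, 0.045, 0.0027]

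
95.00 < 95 False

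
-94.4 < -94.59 False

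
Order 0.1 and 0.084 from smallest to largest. 0.084, 0.1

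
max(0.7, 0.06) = 0.7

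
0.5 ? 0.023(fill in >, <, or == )>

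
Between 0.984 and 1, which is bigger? 1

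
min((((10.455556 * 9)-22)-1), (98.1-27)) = 71.1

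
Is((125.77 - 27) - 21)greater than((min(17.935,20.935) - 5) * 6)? Yes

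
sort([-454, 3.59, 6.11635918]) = [-454, 3.59, 6.11635918]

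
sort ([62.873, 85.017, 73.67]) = [62.873, 73.67, 85.017]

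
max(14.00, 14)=14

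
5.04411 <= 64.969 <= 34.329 False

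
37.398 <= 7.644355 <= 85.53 False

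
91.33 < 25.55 False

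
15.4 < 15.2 False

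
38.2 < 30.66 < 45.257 False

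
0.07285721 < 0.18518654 True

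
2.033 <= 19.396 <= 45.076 True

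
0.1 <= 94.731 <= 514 True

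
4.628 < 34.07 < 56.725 True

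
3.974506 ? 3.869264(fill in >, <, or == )>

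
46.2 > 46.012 True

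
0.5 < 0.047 False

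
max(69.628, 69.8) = 69.8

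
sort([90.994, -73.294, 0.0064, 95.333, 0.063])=[-73.294, 0.0064, 0.063, 90.994, 95.333]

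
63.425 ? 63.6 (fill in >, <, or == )<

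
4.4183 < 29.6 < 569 True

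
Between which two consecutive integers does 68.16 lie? 68 and 69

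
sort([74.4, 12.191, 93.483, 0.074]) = [0.074, 12.191, 74.4, 93.483]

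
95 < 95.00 False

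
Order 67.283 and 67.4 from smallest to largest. 67.283, 67.4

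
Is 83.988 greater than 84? No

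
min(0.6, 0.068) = 0.068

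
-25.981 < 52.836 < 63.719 True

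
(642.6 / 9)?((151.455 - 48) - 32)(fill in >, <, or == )<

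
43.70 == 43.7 True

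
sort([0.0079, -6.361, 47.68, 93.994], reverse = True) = [93.994, 47.68, 0.0079, -6.361]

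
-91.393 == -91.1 False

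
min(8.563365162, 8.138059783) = 8.138059783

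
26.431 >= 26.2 True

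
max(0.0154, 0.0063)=0.0154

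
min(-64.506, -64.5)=-64.506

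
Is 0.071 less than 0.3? Yes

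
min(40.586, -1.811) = -1.811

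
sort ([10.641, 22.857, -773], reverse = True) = [22.857, 10.641, -773]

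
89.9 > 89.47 True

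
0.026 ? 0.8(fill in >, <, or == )<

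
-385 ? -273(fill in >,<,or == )<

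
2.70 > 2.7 False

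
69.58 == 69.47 False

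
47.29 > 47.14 True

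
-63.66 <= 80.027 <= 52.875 False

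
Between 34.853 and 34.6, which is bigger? 34.853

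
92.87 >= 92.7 True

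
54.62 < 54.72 True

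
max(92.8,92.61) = 92.8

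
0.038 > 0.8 False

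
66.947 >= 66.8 True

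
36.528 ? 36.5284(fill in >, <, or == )<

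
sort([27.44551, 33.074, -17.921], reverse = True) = [33.074, 27.44551, -17.921]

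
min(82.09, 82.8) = 82.09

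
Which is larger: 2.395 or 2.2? 2.395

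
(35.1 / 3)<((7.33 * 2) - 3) False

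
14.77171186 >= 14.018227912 True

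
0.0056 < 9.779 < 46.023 True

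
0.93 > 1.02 False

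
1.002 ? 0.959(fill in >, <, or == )>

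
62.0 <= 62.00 True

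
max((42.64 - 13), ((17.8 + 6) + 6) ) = 29.8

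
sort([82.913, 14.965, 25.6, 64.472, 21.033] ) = [14.965, 21.033, 25.6, 64.472, 82.913]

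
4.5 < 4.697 True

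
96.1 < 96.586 True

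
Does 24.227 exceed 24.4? No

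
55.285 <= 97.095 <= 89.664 False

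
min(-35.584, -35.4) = -35.584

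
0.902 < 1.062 True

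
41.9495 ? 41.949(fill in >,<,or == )>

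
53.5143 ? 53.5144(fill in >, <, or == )<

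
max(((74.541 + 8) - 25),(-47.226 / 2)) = 57.541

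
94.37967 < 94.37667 False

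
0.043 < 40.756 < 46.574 True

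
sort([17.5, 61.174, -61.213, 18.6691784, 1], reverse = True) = [61.174, 18.6691784, 17.5, 1, -61.213]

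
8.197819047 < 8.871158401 True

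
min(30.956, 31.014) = 30.956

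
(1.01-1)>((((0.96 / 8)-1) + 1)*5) False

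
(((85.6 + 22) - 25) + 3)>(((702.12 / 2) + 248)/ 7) True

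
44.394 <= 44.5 True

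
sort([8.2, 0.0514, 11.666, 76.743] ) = [0.0514, 8.2, 11.666, 76.743]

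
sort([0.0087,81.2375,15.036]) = [0.0087,15.036,81.2375]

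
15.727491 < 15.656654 False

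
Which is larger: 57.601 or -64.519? 57.601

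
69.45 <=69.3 False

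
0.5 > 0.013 True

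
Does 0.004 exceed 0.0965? No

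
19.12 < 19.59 True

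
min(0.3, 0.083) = 0.083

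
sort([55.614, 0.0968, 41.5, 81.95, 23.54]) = [0.0968, 23.54, 41.5, 55.614, 81.95]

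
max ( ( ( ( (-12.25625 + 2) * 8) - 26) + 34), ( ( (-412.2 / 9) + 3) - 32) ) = -74.05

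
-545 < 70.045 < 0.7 False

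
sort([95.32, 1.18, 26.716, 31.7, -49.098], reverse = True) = [95.32, 31.7, 26.716, 1.18, -49.098]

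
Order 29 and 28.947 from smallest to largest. 28.947, 29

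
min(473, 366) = 366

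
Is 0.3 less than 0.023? No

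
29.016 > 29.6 False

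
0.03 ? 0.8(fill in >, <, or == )<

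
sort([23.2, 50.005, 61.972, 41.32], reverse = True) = [61.972, 50.005, 41.32, 23.2]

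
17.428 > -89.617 True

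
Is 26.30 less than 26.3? No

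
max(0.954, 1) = 1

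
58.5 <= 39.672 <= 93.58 False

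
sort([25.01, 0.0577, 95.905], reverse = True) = [95.905, 25.01, 0.0577]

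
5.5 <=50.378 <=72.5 True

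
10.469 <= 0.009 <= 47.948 False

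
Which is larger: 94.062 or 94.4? 94.4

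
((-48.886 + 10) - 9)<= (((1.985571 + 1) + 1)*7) True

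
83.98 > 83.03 True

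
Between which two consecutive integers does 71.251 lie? 71 and 72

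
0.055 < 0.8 True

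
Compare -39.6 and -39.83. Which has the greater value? -39.6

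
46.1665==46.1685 False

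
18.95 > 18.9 True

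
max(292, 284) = 292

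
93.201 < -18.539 False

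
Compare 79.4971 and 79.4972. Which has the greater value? 79.4972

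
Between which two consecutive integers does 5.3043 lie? 5 and 6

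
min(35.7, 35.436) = 35.436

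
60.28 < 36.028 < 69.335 False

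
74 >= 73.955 True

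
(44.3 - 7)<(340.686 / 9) True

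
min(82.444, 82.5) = 82.444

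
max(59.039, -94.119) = 59.039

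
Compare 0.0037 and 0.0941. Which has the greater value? 0.0941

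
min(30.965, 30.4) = 30.4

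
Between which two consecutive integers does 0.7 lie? 0 and 1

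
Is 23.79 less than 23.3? No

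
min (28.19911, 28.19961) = 28.19911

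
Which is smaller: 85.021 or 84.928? 84.928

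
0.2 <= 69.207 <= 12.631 False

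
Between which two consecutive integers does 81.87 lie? 81 and 82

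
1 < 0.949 False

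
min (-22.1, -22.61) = -22.61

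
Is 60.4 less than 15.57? No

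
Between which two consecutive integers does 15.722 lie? 15 and 16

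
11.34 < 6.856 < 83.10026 False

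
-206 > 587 False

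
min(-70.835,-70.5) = -70.835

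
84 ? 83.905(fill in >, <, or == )>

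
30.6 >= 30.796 False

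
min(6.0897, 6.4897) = 6.0897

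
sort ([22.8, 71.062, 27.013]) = [22.8, 27.013, 71.062]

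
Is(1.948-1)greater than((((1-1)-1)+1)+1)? No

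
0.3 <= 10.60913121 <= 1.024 False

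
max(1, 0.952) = 1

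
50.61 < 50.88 True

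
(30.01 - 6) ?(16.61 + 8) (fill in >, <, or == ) <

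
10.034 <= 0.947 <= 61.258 False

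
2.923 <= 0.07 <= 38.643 False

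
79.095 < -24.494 False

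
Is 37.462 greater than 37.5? No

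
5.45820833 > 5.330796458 True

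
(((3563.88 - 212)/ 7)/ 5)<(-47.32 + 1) False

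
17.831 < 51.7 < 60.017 True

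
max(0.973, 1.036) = 1.036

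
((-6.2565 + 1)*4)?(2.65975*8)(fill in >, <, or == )<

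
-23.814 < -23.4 True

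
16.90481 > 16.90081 True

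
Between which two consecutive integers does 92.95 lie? 92 and 93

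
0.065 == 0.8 False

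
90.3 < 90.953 True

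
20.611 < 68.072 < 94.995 True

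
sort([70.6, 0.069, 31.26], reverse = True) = [70.6, 31.26, 0.069]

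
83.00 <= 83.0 True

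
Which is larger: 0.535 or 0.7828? 0.7828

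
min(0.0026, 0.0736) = 0.0026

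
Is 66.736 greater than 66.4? Yes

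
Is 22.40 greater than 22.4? No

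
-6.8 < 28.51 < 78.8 True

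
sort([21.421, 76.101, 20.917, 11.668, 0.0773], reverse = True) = [76.101, 21.421, 20.917, 11.668, 0.0773]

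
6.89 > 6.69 True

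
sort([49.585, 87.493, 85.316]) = [49.585, 85.316, 87.493]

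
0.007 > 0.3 False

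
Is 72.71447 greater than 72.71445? Yes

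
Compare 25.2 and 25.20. They are equal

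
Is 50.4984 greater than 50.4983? Yes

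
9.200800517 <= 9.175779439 False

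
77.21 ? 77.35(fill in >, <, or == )<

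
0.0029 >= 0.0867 False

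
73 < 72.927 False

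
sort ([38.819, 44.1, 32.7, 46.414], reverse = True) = [46.414, 44.1, 38.819, 32.7]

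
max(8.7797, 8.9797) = 8.9797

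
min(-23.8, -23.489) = -23.8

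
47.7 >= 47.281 True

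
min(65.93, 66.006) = 65.93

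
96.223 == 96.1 False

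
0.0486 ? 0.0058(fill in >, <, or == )>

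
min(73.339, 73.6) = 73.339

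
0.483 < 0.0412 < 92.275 False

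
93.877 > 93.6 True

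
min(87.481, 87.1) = 87.1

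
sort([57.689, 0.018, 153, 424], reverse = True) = [424, 153, 57.689, 0.018]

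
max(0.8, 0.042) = 0.8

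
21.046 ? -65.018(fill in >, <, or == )>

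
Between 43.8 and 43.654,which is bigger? 43.8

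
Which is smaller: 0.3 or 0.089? 0.089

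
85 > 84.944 True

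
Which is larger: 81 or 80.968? 81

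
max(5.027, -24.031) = 5.027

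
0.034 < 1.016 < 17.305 True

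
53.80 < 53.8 False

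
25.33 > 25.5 False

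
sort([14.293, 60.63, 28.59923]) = [14.293, 28.59923, 60.63]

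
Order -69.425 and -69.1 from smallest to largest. -69.425, -69.1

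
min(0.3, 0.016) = 0.016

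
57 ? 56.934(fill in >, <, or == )>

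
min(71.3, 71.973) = 71.3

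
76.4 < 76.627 True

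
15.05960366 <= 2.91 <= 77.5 False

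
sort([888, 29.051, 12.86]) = [12.86, 29.051, 888]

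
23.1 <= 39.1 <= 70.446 True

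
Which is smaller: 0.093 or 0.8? 0.093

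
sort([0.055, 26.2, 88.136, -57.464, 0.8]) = [-57.464, 0.055, 0.8, 26.2, 88.136]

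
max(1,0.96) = 1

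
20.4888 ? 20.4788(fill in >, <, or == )>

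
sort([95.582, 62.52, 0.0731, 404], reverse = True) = [404, 95.582, 62.52, 0.0731]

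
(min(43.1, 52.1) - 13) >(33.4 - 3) False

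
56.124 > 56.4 False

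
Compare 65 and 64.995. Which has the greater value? 65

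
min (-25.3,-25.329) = -25.329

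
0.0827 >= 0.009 True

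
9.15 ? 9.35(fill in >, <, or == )<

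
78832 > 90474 False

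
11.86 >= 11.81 True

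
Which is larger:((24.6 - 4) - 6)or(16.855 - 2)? (16.855 - 2)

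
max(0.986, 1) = 1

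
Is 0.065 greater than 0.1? No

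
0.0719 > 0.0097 True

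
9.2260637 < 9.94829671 True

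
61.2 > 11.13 True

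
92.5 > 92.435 True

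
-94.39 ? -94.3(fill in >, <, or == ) <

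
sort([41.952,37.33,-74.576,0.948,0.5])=[-74.576,0.5,0.948,37.33,41.952]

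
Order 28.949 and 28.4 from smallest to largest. 28.4, 28.949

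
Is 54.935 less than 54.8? No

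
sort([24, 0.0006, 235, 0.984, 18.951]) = [0.0006, 0.984, 18.951, 24, 235]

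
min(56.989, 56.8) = 56.8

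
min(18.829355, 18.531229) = 18.531229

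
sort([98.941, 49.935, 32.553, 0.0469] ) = [0.0469, 32.553, 49.935, 98.941]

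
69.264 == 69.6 False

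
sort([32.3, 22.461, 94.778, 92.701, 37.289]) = [22.461, 32.3, 37.289, 92.701, 94.778]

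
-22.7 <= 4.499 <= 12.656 True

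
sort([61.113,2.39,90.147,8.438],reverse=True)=[90.147,61.113,8.438,2.39]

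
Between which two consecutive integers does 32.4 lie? 32 and 33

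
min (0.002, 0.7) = 0.002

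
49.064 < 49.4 True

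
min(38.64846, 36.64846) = 36.64846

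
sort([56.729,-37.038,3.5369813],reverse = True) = [56.729,3.5369813,-37.038]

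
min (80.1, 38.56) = 38.56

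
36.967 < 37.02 True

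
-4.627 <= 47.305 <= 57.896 True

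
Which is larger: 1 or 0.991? 1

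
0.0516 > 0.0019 True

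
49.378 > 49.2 True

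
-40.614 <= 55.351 True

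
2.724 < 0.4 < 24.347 False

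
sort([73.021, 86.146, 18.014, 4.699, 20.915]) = [4.699, 18.014, 20.915, 73.021, 86.146]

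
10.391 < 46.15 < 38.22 False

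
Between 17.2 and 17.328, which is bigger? 17.328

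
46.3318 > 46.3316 True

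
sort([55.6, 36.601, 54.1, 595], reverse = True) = [595, 55.6, 54.1, 36.601]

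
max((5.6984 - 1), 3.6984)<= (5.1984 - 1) False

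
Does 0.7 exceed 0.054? Yes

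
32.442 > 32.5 False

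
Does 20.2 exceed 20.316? No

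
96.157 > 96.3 False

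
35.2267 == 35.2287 False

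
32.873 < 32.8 False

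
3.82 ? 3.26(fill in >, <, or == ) >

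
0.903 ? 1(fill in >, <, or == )<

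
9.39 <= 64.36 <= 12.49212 False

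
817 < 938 True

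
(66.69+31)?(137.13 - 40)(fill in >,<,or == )>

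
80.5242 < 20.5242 False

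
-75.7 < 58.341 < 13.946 False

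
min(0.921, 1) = 0.921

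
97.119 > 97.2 False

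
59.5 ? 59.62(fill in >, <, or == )<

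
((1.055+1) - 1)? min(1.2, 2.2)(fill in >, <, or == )<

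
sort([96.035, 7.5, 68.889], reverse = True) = [96.035, 68.889, 7.5]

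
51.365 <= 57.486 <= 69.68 True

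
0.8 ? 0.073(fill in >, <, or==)>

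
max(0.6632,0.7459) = 0.7459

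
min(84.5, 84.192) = 84.192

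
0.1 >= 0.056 True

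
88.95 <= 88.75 False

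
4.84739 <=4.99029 True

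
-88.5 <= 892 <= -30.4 False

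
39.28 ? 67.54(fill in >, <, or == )<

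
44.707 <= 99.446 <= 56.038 False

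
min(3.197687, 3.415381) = 3.197687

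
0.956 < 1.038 True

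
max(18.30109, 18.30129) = 18.30129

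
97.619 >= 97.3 True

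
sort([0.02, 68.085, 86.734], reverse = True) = [86.734, 68.085, 0.02]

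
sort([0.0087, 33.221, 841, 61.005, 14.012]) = [0.0087, 14.012, 33.221, 61.005, 841]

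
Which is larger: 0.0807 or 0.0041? 0.0807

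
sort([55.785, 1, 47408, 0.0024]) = [0.0024, 1, 55.785, 47408]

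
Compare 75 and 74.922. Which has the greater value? 75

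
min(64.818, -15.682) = -15.682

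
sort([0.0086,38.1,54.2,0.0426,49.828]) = [0.0086,0.0426,38.1,49.828,54.2]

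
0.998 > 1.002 False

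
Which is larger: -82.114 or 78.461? 78.461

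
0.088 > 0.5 False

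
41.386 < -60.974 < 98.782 False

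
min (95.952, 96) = 95.952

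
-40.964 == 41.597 False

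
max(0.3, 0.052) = 0.3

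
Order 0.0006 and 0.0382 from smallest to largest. 0.0006, 0.0382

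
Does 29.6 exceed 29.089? Yes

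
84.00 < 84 False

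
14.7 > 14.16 True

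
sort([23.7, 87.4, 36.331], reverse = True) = [87.4, 36.331, 23.7]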